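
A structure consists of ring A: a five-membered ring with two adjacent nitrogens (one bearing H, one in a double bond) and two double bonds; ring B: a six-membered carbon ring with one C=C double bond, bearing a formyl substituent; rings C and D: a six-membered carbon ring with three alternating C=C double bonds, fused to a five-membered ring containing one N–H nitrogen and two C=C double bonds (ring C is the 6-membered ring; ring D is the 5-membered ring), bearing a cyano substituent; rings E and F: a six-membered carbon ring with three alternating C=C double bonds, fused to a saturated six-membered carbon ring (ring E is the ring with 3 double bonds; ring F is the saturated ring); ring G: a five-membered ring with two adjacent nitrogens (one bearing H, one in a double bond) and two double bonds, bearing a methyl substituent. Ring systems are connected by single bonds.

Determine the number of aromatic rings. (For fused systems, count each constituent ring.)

5

Ring A is fully conjugated (every ring atom contributes a p orbital); 2 ring double bonds (4 π electrons) plus a heteroatom lone pair (2) give 6 π electrons. 6 = 4(1)+2, so ring A is aromatic (pyrazole).
Ring B has four sp³ carbons, so it is not fully conjugated — not aromatic (cyclohexene).
Rings C and D form a fused bicyclic system (with one N–H) with 9 sp² atoms and 10 π electrons from ring double bonds plus a heteroatom lone pair. 10 = 4(2)+2, so the system is aromatic and both rings count as aromatic (indole).
Ring E has a continuous p-orbital overlap around the ring; 3 ring double bonds give 6 π electrons. That satisfies 4n+2 with n=1, so ring E is aromatic (benzene ring).
Ring F has four sp³ carbons, so it is not fully conjugated — not aromatic (cyclohexane ring).
Ring G is planar and fully conjugated; 2 ring double bonds (4 π electrons) plus a heteroatom lone pair (2) give 6 π electrons. That satisfies 4n+2 with n=1, so ring G is aromatic (pyrazole).
Aromatic: A, C, D, E, G. Total: 5.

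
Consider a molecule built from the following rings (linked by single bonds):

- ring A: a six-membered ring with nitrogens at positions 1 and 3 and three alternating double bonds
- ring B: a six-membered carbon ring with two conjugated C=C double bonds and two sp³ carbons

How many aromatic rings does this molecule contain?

1

Ring A is fully conjugated (every ring atom contributes a p orbital); 3 ring double bonds give 6 π electrons. Since 6 = 4n+2 (n=1), ring A is aromatic (pyrimidine).
Ring B has two sp³ carbons, so it is not fully conjugated — not aromatic (1,3-cyclohexadiene).
Aromatic: A. Total: 1.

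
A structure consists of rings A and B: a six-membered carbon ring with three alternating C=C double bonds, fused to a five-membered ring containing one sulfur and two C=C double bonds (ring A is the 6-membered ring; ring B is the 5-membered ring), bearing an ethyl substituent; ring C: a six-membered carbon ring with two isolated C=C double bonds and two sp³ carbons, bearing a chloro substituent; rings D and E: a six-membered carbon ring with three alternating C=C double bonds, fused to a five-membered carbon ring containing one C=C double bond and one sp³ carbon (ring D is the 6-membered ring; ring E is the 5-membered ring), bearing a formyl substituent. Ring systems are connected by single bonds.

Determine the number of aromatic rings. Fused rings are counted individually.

Rings A and B form a fused bicyclic system (with one sulfur) with 9 sp² atoms and 10 π electrons from ring double bonds plus a heteroatom lone pair. 10 = 4(2)+2, so the system is aromatic and both rings count as aromatic (benzothiophene).
Ring C has two sp³ carbons, so it is not fully conjugated — not aromatic (1,4-cyclohexadiene).
Ring D is planar and fully conjugated; 3 ring double bonds give 6 π electrons. 6 = 4(1)+2, so ring D is aromatic (benzene ring).
Ring E has one sp³ carbon, so it is not fully conjugated — not aromatic (cyclopentene ring).
Aromatic: A, B, D. Total: 3.

3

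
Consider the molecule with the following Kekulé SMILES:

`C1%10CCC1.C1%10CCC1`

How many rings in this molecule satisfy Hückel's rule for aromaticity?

0

The SMILES encodes a four-membered saturated carbon ring; a four-membered saturated carbon ring.
The 4-membered ring has only sp³ atoms, so it is not fully conjugated — not aromatic (cyclobutane).
The second 4-membered ring has only sp³ atoms, so it is not fully conjugated — not aromatic (cyclobutane).
None of the rings are aromatic. Total: 0.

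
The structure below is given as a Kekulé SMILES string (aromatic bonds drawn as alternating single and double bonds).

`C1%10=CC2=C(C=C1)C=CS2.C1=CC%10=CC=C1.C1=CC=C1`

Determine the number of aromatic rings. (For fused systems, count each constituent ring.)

The SMILES encodes a six-membered carbon ring with three alternating C=C double bonds, fused to a five-membered ring containing one sulfur and two C=C double bonds; a six-membered carbon ring with three alternating C=C double bonds; a four-membered carbon ring with two alternating C=C double bonds.
The fused 6/5-membered bicyclic (with one sulfur) is a single π system with 9 sp² atoms and 10 π electrons from ring double bonds plus a heteroatom lone pair. 10 = 4(2)+2, so the system is aromatic and both rings count as aromatic (benzothiophene).
The 6-membered ring has a continuous p-orbital overlap around the ring; 3 ring double bonds give 6 π electrons. Since 6 = 4n+2 (n=1), it is aromatic (benzene).
The 4-membered ring has only sp² ring atoms; a planar conformation would have a fully conjugated π system of 4 electrons. But 4 = 4(1), which is 4n not 4n+2, so it is not aromatic (cyclobutadiene) — cyclobutadiene is antiaromatic and distorts to a rectangle.
3 of the 4 rings are aromatic. Total: 3.

3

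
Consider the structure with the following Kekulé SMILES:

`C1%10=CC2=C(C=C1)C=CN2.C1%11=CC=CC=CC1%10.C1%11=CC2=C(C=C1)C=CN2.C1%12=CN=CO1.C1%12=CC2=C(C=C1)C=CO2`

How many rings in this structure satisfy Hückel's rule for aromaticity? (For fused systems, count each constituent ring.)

The SMILES encodes a six-membered carbon ring with three alternating C=C double bonds, fused to a five-membered ring containing one N–H nitrogen and two C=C double bonds; a seven-membered carbon ring with three C=C double bonds and one sp³ carbon; a six-membered carbon ring with three alternating C=C double bonds, fused to a five-membered ring containing one N–H nitrogen and two C=C double bonds; a five-membered ring with an oxygen at position 1 and a nitrogen at position 3 (in a C=N bond), with two double bonds; a six-membered carbon ring with three alternating C=C double bonds, fused to a five-membered ring containing one oxygen and two C=C double bonds.
The fused 6/5-membered bicyclic (with one N–H) is a single π system with 9 sp² atoms and 10 π electrons from ring double bonds plus a heteroatom lone pair. 10 = 4(2)+2, so the system is aromatic and both rings count as aromatic (indole).
The 7-membered ring has one sp³ carbon, so it is not fully conjugated — not aromatic (cycloheptatriene).
The fused 6/5-membered bicyclic (with one N–H) is a single π system with 9 sp² atoms and 10 π electrons from ring double bonds plus a heteroatom lone pair. 10 = 4(2)+2, so the system is aromatic and both rings count as aromatic (indole).
The 5-membered ring with one oxygen and one =N– is planar and fully conjugated; 2 ring double bonds (4 π electrons) plus a heteroatom lone pair (2) give 6 π electrons. Since 6 = 4n+2 (n=1), it is aromatic (oxazole).
The fused 6/5-membered bicyclic (with one oxygen) is a single π system with 9 sp² atoms and 10 π electrons from ring double bonds plus a heteroatom lone pair. 10 = 4(2)+2, so the system is aromatic and both rings count as aromatic (benzofuran).
7 of the 8 rings are aromatic. Total: 7.

7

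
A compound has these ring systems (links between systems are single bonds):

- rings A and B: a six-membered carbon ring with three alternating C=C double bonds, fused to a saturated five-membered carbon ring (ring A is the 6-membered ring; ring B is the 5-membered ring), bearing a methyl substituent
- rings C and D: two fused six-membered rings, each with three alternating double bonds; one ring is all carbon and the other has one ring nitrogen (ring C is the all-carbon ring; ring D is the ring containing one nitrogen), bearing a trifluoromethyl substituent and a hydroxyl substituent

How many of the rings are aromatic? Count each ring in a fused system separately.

Ring A is fully conjugated (every ring atom contributes a p orbital); 3 ring double bonds give 6 π electrons. That satisfies 4n+2 with n=1, so ring A is aromatic (benzene ring).
Ring B has three sp³ carbons, so it is not fully conjugated — not aromatic (cyclopentane ring).
Rings C and D form a fused bicyclic system (with one nitrogen) with 10 sp² atoms and 10 π electrons from ring double bonds. 10 = 4(2)+2, so the system is aromatic and both rings count as aromatic (quinoline).
Aromatic: A, C, D. Total: 3.

3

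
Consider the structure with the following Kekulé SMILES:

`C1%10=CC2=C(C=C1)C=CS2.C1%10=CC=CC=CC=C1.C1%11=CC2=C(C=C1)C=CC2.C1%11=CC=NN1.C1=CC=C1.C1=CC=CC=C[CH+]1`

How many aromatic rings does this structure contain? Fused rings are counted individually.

5

The SMILES encodes a six-membered carbon ring with three alternating C=C double bonds, fused to a five-membered ring containing one sulfur and two C=C double bonds; an eight-membered carbon ring with four alternating C=C double bonds; a six-membered carbon ring with three alternating C=C double bonds, fused to a five-membered carbon ring containing one C=C double bond and one sp³ carbon; a five-membered ring with two adjacent nitrogens (one bearing H, one in a double bond) and two double bonds; a four-membered carbon ring with two alternating C=C double bonds; a seven-membered all-carbon ring bearing a positive charge on one carbon, with three C=C double bonds.
The fused 6/5-membered bicyclic (with one sulfur) is a single π system with 9 sp² atoms and 10 π electrons from ring double bonds plus a heteroatom lone pair. 10 = 4(2)+2, so the system is aromatic and both rings count as aromatic (benzothiophene).
The 8-membered ring has only sp² ring atoms; a planar conformation would have a fully conjugated π system of 8 electrons. But 8 = 4(2), which is 4n not 4n+2, so it is not aromatic (cyclooctatetraene) — cyclooctatetraene distorts into a non-planar tub to avoid antiaromaticity.
The 6-membered ring is fully conjugated (every ring atom contributes a p orbital); 3 ring double bonds give 6 π electrons. That satisfies 4n+2 with n=1, so it is aromatic (benzene ring).
The 5-membered ring has one sp³ carbon, so it is not fully conjugated — not aromatic (cyclopentene ring).
The 5-membered ring with two adjacent nitrogens (one N–H, one =N–) is planar and fully conjugated; 2 ring double bonds (4 π electrons) plus a heteroatom lone pair (2) give 6 π electrons. That satisfies 4n+2 with n=1, so it is aromatic (pyrazole).
The 4-membered ring has only sp² ring atoms; a planar conformation would have a fully conjugated π system of 4 electrons. But 4 = 4(1), which is 4n not 4n+2, so it is not aromatic (cyclobutadiene) — cyclobutadiene is antiaromatic and distorts to a rectangle.
The 7-membered ring is planar and fully conjugated; 3 ring double bonds (6 π electrons) plus the carbocation's empty p orbital (0, but keeps the ring conjugated) give 6 π electrons. Since 6 = 4n+2 (n=1), it is aromatic (tropylium cation).
5 of the 8 rings are aromatic. Total: 5.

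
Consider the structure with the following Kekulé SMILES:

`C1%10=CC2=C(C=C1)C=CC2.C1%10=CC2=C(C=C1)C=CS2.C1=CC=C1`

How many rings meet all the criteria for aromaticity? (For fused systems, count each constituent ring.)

3

The SMILES encodes a six-membered carbon ring with three alternating C=C double bonds, fused to a five-membered carbon ring containing one C=C double bond and one sp³ carbon; a six-membered carbon ring with three alternating C=C double bonds, fused to a five-membered ring containing one sulfur and two C=C double bonds; a four-membered carbon ring with two alternating C=C double bonds.
The 6-membered ring has a continuous p-orbital overlap around the ring; 3 ring double bonds give 6 π electrons. 6 = 4(1)+2, so it is aromatic (benzene ring).
The 5-membered ring has one sp³ carbon, so it is not fully conjugated — not aromatic (cyclopentene ring).
The fused 6/5-membered bicyclic (with one sulfur) is a single π system with 9 sp² atoms and 10 π electrons from ring double bonds plus a heteroatom lone pair. 10 = 4(2)+2, so the system is aromatic and both rings count as aromatic (benzothiophene).
The 4-membered ring has only sp² ring atoms; a planar conformation would have a fully conjugated π system of 4 electrons. But 4 = 4(1), which is 4n not 4n+2, so it is not aromatic (cyclobutadiene) — cyclobutadiene is antiaromatic and distorts to a rectangle.
3 of the 5 rings are aromatic. Total: 3.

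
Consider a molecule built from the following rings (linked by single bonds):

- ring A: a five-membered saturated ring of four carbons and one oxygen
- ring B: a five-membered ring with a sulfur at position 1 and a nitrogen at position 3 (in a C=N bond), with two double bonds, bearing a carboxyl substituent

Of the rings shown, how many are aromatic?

1

Ring A has only sp³ atoms, so it is not fully conjugated — not aromatic (tetrahydrofuran).
Ring B has a continuous p-orbital overlap around the ring; 2 ring double bonds (4 π electrons) plus a heteroatom lone pair (2) give 6 π electrons. That satisfies 4n+2 with n=1, so ring B is aromatic (thiazole).
Aromatic: B. Total: 1.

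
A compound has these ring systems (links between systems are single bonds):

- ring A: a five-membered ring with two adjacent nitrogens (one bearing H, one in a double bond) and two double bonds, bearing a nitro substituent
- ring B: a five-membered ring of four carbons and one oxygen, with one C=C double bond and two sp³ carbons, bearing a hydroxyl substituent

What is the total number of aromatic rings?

1

Ring A is fully conjugated (every ring atom contributes a p orbital); 2 ring double bonds (4 π electrons) plus a heteroatom lone pair (2) give 6 π electrons. 6 = 4(1)+2, so ring A is aromatic (pyrazole).
Ring B has two sp³ carbons, so it is not fully conjugated — not aromatic (2,3-dihydrofuran).
Aromatic: A. Total: 1.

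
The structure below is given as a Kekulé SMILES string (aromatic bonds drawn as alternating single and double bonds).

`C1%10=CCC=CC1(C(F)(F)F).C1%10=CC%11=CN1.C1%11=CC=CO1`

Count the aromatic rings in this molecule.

2

The SMILES encodes a six-membered carbon ring with two isolated C=C double bonds and two sp³ carbons; a five-membered ring of four carbons and one nitrogen bearing a hydrogen, with two C=C double bonds; a five-membered ring of four carbons and one oxygen, with two C=C double bonds.
The 6-membered ring has two sp³ carbons, so it is not fully conjugated — not aromatic (1,4-cyclohexadiene).
The 5-membered ring with one N–H is fully conjugated (every ring atom contributes a p orbital); 2 ring double bonds (4 π electrons) plus a heteroatom lone pair (2) give 6 π electrons. That satisfies 4n+2 with n=1, so it is aromatic (pyrrole).
The 5-membered ring with one oxygen is fully conjugated (every ring atom contributes a p orbital); 2 ring double bonds (4 π electrons) plus a heteroatom lone pair (2) give 6 π electrons. Since 6 = 4n+2 (n=1), it is aromatic (furan).
2 of the 3 rings are aromatic. Total: 2.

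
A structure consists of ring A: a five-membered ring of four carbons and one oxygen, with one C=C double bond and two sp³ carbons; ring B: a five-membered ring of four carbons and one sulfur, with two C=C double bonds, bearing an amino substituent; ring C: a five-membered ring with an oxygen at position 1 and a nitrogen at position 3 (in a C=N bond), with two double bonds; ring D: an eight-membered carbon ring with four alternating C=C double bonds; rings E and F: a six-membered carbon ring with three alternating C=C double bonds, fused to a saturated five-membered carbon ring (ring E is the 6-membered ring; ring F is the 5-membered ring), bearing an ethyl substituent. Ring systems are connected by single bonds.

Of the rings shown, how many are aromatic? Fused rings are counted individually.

Ring A has two sp³ carbons, so it is not fully conjugated — not aromatic (2,3-dihydrofuran).
Ring B has a continuous p-orbital overlap around the ring; 2 ring double bonds (4 π electrons) plus a heteroatom lone pair (2) give 6 π electrons. 6 = 4(1)+2, so ring B is aromatic (thiophene).
Ring C is planar and fully conjugated; 2 ring double bonds (4 π electrons) plus a heteroatom lone pair (2) give 6 π electrons. 6 = 4(1)+2, so ring C is aromatic (oxazole).
Ring D has only sp² ring atoms; a planar conformation would have a fully conjugated π system of 8 electrons. But 8 = 4(2), which is 4n not 4n+2, so ring D is not aromatic (cyclooctatetraene) — cyclooctatetraene distorts into a non-planar tub to avoid antiaromaticity.
Ring E has a continuous p-orbital overlap around the ring; 3 ring double bonds give 6 π electrons. Since 6 = 4n+2 (n=1), ring E is aromatic (benzene ring).
Ring F has three sp³ carbons, so it is not fully conjugated — not aromatic (cyclopentane ring).
Aromatic: B, C, E. Total: 3.

3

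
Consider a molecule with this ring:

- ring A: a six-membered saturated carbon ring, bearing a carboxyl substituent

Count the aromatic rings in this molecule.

0

Ring A has only sp³ atoms, so it is not fully conjugated — not aromatic (cyclohexane).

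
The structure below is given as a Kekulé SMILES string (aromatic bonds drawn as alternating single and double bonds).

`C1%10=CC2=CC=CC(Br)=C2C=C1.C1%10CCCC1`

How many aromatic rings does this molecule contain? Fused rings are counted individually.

2

The SMILES encodes two fused six-membered carbon rings, each with three alternating C=C double bonds; a five-membered saturated carbon ring.
The fused 6/6-membered bicyclic is a single π system with 10 sp² atoms and 10 π electrons from ring double bonds. 10 = 4(2)+2, so the system is aromatic and both rings count as aromatic (naphthalene).
The 5-membered ring has only sp³ atoms, so it is not fully conjugated — not aromatic (cyclopentane).
2 of the 3 rings are aromatic. Total: 2.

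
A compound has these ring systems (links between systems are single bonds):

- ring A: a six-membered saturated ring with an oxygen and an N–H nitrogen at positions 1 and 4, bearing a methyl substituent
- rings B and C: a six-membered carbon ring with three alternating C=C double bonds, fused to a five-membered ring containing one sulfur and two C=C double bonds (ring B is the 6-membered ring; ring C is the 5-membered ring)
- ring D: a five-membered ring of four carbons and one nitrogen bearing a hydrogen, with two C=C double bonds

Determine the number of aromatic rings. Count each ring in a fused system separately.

Ring A has only sp³ atoms, so it is not fully conjugated — not aromatic (morpholine).
Rings B and C form a fused bicyclic system (with one sulfur) with 9 sp² atoms and 10 π electrons from ring double bonds plus a heteroatom lone pair. 10 = 4(2)+2, so the system is aromatic and both rings count as aromatic (benzothiophene).
Ring D has a continuous p-orbital overlap around the ring; 2 ring double bonds (4 π electrons) plus a heteroatom lone pair (2) give 6 π electrons. Since 6 = 4n+2 (n=1), ring D is aromatic (pyrrole).
Aromatic: B, C, D. Total: 3.

3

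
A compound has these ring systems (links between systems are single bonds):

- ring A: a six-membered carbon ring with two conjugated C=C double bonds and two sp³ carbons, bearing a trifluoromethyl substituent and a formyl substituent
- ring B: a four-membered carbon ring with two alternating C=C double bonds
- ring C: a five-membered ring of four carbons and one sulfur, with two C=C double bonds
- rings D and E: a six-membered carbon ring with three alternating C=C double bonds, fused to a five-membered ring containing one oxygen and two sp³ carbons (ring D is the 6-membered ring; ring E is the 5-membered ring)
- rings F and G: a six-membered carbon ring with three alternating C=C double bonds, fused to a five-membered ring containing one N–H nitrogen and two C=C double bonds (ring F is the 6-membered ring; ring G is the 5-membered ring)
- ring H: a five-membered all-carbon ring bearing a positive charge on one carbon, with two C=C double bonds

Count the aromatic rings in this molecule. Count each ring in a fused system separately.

4

Ring A has two sp³ carbons, so it is not fully conjugated — not aromatic (1,3-cyclohexadiene).
Ring B has only sp² ring atoms; a planar conformation would have a fully conjugated π system of 4 electrons. But 4 = 4(1), which is 4n not 4n+2, so ring B is not aromatic (cyclobutadiene) — cyclobutadiene is antiaromatic and distorts to a rectangle.
Ring C has a continuous p-orbital overlap around the ring; 2 ring double bonds (4 π electrons) plus a heteroatom lone pair (2) give 6 π electrons. Since 6 = 4n+2 (n=1), ring C is aromatic (thiophene).
Ring D is planar and fully conjugated; 3 ring double bonds give 6 π electrons. That satisfies 4n+2 with n=1, so ring D is aromatic (benzene ring).
Ring E has two sp³ carbons, so it is not fully conjugated — not aromatic (oxolane ring).
Rings F and G form a fused bicyclic system (with one N–H) with 9 sp² atoms and 10 π electrons from ring double bonds plus a heteroatom lone pair. 10 = 4(2)+2, so the system is aromatic and both rings count as aromatic (indole).
Ring H has only sp² ring atoms; a planar conformation would have a fully conjugated π system of 4 electrons. But 4 = 4(1), which is 4n not 4n+2, so ring H is not aromatic (cyclopentadienyl cation).
Aromatic: C, D, F, G. Total: 4.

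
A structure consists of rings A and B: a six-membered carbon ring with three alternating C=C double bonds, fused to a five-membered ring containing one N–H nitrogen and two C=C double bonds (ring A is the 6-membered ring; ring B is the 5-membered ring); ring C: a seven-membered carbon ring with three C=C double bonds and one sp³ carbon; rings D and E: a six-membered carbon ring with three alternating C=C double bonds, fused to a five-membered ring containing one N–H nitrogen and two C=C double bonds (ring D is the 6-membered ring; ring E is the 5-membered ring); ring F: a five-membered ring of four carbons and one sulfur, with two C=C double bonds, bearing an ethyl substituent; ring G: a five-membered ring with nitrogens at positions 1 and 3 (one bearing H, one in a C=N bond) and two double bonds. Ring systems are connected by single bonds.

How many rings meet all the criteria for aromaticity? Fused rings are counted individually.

6

Rings A and B form a fused bicyclic system (with one N–H) with 9 sp² atoms and 10 π electrons from ring double bonds plus a heteroatom lone pair. 10 = 4(2)+2, so the system is aromatic and both rings count as aromatic (indole).
Ring C has one sp³ carbon, so it is not fully conjugated — not aromatic (cycloheptatriene).
Rings D and E form a fused bicyclic system (with one N–H) with 9 sp² atoms and 10 π electrons from ring double bonds plus a heteroatom lone pair. 10 = 4(2)+2, so the system is aromatic and both rings count as aromatic (indole).
Ring F is planar and fully conjugated; 2 ring double bonds (4 π electrons) plus a heteroatom lone pair (2) give 6 π electrons. 6 = 4(1)+2, so ring F is aromatic (thiophene).
Ring G is fully conjugated (every ring atom contributes a p orbital); 2 ring double bonds (4 π electrons) plus a heteroatom lone pair (2) give 6 π electrons. Since 6 = 4n+2 (n=1), ring G is aromatic (imidazole).
Aromatic: A, B, D, E, F, G. Total: 6.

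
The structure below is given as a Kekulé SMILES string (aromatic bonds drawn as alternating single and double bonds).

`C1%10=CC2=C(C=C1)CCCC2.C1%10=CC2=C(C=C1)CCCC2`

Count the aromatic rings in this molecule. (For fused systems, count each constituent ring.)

2

The SMILES encodes a six-membered carbon ring with three alternating C=C double bonds, fused to a saturated six-membered carbon ring; a six-membered carbon ring with three alternating C=C double bonds, fused to a saturated six-membered carbon ring.
The 6-membered ring has a continuous p-orbital overlap around the ring; 3 ring double bonds give 6 π electrons. That satisfies 4n+2 with n=1, so it is aromatic (benzene ring).
The second 6-membered ring has four sp³ carbons, so it is not fully conjugated — not aromatic (cyclohexane ring).
The third 6-membered ring has a continuous p-orbital overlap around the ring; 3 ring double bonds give 6 π electrons. Since 6 = 4n+2 (n=1), it is aromatic (benzene ring).
The fourth 6-membered ring has four sp³ carbons, so it is not fully conjugated — not aromatic (cyclohexane ring).
2 of the 4 rings are aromatic. Total: 2.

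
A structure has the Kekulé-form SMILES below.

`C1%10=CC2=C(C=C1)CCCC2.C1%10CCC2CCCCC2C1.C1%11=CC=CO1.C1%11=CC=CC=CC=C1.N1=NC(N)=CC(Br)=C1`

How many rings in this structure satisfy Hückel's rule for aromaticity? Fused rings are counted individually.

The SMILES encodes a six-membered carbon ring with three alternating C=C double bonds, fused to a saturated six-membered carbon ring; two fused six-membered saturated carbon rings; a five-membered ring of four carbons and one oxygen, with two C=C double bonds; an eight-membered carbon ring with four alternating C=C double bonds; a six-membered ring with two adjacent nitrogens and three alternating double bonds.
The 6-membered ring is fully conjugated (every ring atom contributes a p orbital); 3 ring double bonds give 6 π electrons. Since 6 = 4n+2 (n=1), it is aromatic (benzene ring).
The second 6-membered ring has four sp³ carbons, so it is not fully conjugated — not aromatic (cyclohexane ring).
The third 6-membered ring has only sp³ atoms, so it is not fully conjugated — not aromatic (cyclohexane ring).
The fourth 6-membered ring has only sp³ atoms, so it is not fully conjugated — not aromatic (cyclohexane ring).
The 5-membered ring with one oxygen is planar and fully conjugated; 2 ring double bonds (4 π electrons) plus a heteroatom lone pair (2) give 6 π electrons. 6 = 4(1)+2, so it is aromatic (furan).
The 8-membered ring has only sp² ring atoms; a planar conformation would have a fully conjugated π system of 8 electrons. But 8 = 4(2), which is 4n not 4n+2, so it is not aromatic (cyclooctatetraene) — cyclooctatetraene distorts into a non-planar tub to avoid antiaromaticity.
The 6-membered ring with two nitrogens (1,2) is planar and fully conjugated; 3 ring double bonds give 6 π electrons. Since 6 = 4n+2 (n=1), it is aromatic (pyridazine).
3 of the 7 rings are aromatic. Total: 3.

3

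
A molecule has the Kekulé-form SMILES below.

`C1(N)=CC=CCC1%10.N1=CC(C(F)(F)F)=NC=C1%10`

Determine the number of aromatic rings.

1

The SMILES encodes a six-membered carbon ring with two conjugated C=C double bonds and two sp³ carbons; a six-membered ring with nitrogens at positions 1 and 4 and three alternating double bonds.
The 6-membered ring has two sp³ carbons, so it is not fully conjugated — not aromatic (1,3-cyclohexadiene).
The 6-membered ring with two nitrogens (1,4) is fully conjugated (every ring atom contributes a p orbital); 3 ring double bonds give 6 π electrons. Since 6 = 4n+2 (n=1), it is aromatic (pyrazine).
1 of the 2 rings is aromatic. Total: 1.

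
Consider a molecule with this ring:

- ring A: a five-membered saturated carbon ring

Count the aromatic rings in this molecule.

Ring A has only sp³ atoms, so it is not fully conjugated — not aromatic (cyclopentane).

0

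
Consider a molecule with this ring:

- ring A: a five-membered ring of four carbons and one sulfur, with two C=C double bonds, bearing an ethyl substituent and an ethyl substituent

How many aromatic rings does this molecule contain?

1

Ring A has a continuous p-orbital overlap around the ring; 2 ring double bonds (4 π electrons) plus a heteroatom lone pair (2) give 6 π electrons. Since 6 = 4n+2 (n=1), ring A is aromatic (thiophene).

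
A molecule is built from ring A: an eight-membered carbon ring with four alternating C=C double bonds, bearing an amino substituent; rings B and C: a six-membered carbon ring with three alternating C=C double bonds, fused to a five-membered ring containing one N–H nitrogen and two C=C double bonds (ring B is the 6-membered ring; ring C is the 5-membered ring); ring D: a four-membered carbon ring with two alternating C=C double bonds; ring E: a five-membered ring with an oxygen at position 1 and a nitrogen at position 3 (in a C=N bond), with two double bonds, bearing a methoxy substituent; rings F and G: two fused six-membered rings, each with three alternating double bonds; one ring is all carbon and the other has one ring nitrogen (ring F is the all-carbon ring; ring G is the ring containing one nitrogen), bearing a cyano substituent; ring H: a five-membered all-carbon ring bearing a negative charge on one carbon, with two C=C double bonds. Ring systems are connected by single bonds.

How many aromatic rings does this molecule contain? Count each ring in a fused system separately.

6

Ring A has only sp² ring atoms; a planar conformation would have a fully conjugated π system of 8 electrons. But 8 = 4(2), which is 4n not 4n+2, so ring A is not aromatic (cyclooctatetraene) — cyclooctatetraene distorts into a non-planar tub to avoid antiaromaticity.
Rings B and C form a fused bicyclic system (with one N–H) with 9 sp² atoms and 10 π electrons from ring double bonds plus a heteroatom lone pair. 10 = 4(2)+2, so the system is aromatic and both rings count as aromatic (indole).
Ring D has only sp² ring atoms; a planar conformation would have a fully conjugated π system of 4 electrons. But 4 = 4(1), which is 4n not 4n+2, so ring D is not aromatic (cyclobutadiene) — cyclobutadiene is antiaromatic and distorts to a rectangle.
Ring E has a continuous p-orbital overlap around the ring; 2 ring double bonds (4 π electrons) plus a heteroatom lone pair (2) give 6 π electrons. That satisfies 4n+2 with n=1, so ring E is aromatic (oxazole).
Rings F and G form a fused bicyclic system (with one nitrogen) with 10 sp² atoms and 10 π electrons from ring double bonds. 10 = 4(2)+2, so the system is aromatic and both rings count as aromatic (quinoline).
Ring H is fully conjugated (every ring atom contributes a p orbital); 2 ring double bonds (4 π electrons) plus the carbanion lone pair (2) give 6 π electrons. 6 = 4(1)+2, so ring H is aromatic (cyclopentadienyl anion).
Aromatic: B, C, E, F, G, H. Total: 6.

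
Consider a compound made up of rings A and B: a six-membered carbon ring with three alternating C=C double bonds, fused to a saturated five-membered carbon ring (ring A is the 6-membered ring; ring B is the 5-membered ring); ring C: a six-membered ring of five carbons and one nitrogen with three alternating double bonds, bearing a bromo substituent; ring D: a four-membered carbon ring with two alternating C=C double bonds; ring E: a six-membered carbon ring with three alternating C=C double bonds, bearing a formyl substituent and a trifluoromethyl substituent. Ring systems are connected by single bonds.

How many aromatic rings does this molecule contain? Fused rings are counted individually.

3

Ring A has a continuous p-orbital overlap around the ring; 3 ring double bonds give 6 π electrons. Since 6 = 4n+2 (n=1), ring A is aromatic (benzene ring).
Ring B has three sp³ carbons, so it is not fully conjugated — not aromatic (cyclopentane ring).
Ring C is planar and fully conjugated; 3 ring double bonds give 6 π electrons. 6 = 4(1)+2, so ring C is aromatic (pyridine).
Ring D has only sp² ring atoms; a planar conformation would have a fully conjugated π system of 4 electrons. But 4 = 4(1), which is 4n not 4n+2, so ring D is not aromatic (cyclobutadiene) — cyclobutadiene is antiaromatic and distorts to a rectangle.
Ring E is planar and fully conjugated; 3 ring double bonds give 6 π electrons. Since 6 = 4n+2 (n=1), ring E is aromatic (benzene).
Aromatic: A, C, E. Total: 3.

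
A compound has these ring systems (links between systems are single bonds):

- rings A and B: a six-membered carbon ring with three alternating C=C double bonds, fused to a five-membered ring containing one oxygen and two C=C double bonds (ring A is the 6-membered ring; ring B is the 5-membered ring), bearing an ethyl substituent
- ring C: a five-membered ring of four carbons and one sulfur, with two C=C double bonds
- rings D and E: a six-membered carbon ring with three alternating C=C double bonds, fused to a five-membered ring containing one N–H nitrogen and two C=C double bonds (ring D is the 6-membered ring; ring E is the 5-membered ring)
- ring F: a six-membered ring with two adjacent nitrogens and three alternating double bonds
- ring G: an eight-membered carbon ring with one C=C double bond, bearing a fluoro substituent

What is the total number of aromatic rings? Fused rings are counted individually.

6

Rings A and B form a fused bicyclic system (with one oxygen) with 9 sp² atoms and 10 π electrons from ring double bonds plus a heteroatom lone pair. 10 = 4(2)+2, so the system is aromatic and both rings count as aromatic (benzofuran).
Ring C is planar and fully conjugated; 2 ring double bonds (4 π electrons) plus a heteroatom lone pair (2) give 6 π electrons. That satisfies 4n+2 with n=1, so ring C is aromatic (thiophene).
Rings D and E form a fused bicyclic system (with one N–H) with 9 sp² atoms and 10 π electrons from ring double bonds plus a heteroatom lone pair. 10 = 4(2)+2, so the system is aromatic and both rings count as aromatic (indole).
Ring F is fully conjugated (every ring atom contributes a p orbital); 3 ring double bonds give 6 π electrons. Since 6 = 4n+2 (n=1), ring F is aromatic (pyridazine).
Ring G has six sp³ carbons, so it is not fully conjugated — not aromatic (cyclooctene).
Aromatic: A, B, C, D, E, F. Total: 6.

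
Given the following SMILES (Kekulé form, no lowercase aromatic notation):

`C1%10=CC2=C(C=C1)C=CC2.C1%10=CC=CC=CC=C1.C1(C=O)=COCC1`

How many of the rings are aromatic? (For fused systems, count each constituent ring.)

1

The SMILES encodes a six-membered carbon ring with three alternating C=C double bonds, fused to a five-membered carbon ring containing one C=C double bond and one sp³ carbon; an eight-membered carbon ring with four alternating C=C double bonds; a five-membered ring of four carbons and one oxygen, with one C=C double bond and two sp³ carbons.
The 6-membered ring is fully conjugated (every ring atom contributes a p orbital); 3 ring double bonds give 6 π electrons. 6 = 4(1)+2, so it is aromatic (benzene ring).
The 5-membered ring has one sp³ carbon, so it is not fully conjugated — not aromatic (cyclopentene ring).
The 8-membered ring has only sp² ring atoms; a planar conformation would have a fully conjugated π system of 8 electrons. But 8 = 4(2), which is 4n not 4n+2, so it is not aromatic (cyclooctatetraene) — cyclooctatetraene distorts into a non-planar tub to avoid antiaromaticity.
The 5-membered ring with one oxygen has two sp³ carbons, so it is not fully conjugated — not aromatic (2,3-dihydrofuran).
1 of the 4 rings is aromatic. Total: 1.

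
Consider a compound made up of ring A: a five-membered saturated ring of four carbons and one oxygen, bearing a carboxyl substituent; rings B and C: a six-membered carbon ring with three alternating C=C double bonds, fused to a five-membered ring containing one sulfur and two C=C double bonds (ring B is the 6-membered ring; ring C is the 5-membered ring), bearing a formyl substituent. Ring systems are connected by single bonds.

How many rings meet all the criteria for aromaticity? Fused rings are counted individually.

Ring A has only sp³ atoms, so it is not fully conjugated — not aromatic (tetrahydrofuran).
Rings B and C form a fused bicyclic system (with one sulfur) with 9 sp² atoms and 10 π electrons from ring double bonds plus a heteroatom lone pair. 10 = 4(2)+2, so the system is aromatic and both rings count as aromatic (benzothiophene).
Aromatic: B, C. Total: 2.

2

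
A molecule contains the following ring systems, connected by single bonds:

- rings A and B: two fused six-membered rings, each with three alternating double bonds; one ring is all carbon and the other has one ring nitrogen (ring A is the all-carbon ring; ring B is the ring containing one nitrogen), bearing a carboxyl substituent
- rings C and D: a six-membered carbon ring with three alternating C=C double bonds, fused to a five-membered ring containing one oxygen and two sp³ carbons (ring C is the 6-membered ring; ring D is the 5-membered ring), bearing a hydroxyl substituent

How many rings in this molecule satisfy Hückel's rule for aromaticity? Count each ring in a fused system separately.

3

Rings A and B form a fused bicyclic system (with one nitrogen) with 10 sp² atoms and 10 π electrons from ring double bonds. 10 = 4(2)+2, so the system is aromatic and both rings count as aromatic (quinoline).
Ring C has a continuous p-orbital overlap around the ring; 3 ring double bonds give 6 π electrons. 6 = 4(1)+2, so ring C is aromatic (benzene ring).
Ring D has two sp³ carbons, so it is not fully conjugated — not aromatic (oxolane ring).
Aromatic: A, B, C. Total: 3.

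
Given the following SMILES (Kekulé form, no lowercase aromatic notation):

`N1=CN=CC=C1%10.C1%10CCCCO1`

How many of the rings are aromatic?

1

The SMILES encodes a six-membered ring with nitrogens at positions 1 and 3 and three alternating double bonds; a six-membered saturated ring of five carbons and one oxygen.
The 6-membered ring with two nitrogens (1,3) has a continuous p-orbital overlap around the ring; 3 ring double bonds give 6 π electrons. Since 6 = 4n+2 (n=1), it is aromatic (pyrimidine).
The 6-membered ring with one oxygen has only sp³ atoms, so it is not fully conjugated — not aromatic (tetrahydropyran).
1 of the 2 rings is aromatic. Total: 1.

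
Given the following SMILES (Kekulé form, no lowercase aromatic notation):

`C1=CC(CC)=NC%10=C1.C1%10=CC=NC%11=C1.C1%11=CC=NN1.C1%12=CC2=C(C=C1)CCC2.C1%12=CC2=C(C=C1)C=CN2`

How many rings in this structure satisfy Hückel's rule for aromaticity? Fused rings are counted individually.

6

The SMILES encodes a six-membered ring of five carbons and one nitrogen with three alternating double bonds; a six-membered ring of five carbons and one nitrogen with three alternating double bonds; a five-membered ring with two adjacent nitrogens (one bearing H, one in a double bond) and two double bonds; a six-membered carbon ring with three alternating C=C double bonds, fused to a saturated five-membered carbon ring; a six-membered carbon ring with three alternating C=C double bonds, fused to a five-membered ring containing one N–H nitrogen and two C=C double bonds.
The 6-membered ring with one nitrogen is fully conjugated (every ring atom contributes a p orbital); 3 ring double bonds give 6 π electrons. Since 6 = 4n+2 (n=1), it is aromatic (pyridine).
The second 6-membered ring with one nitrogen has a continuous p-orbital overlap around the ring; 3 ring double bonds give 6 π electrons. Since 6 = 4n+2 (n=1), it is aromatic (pyridine).
The 5-membered ring with two adjacent nitrogens (one N–H, one =N–) is planar and fully conjugated; 2 ring double bonds (4 π electrons) plus a heteroatom lone pair (2) give 6 π electrons. That satisfies 4n+2 with n=1, so it is aromatic (pyrazole).
The 6-membered ring is fully conjugated (every ring atom contributes a p orbital); 3 ring double bonds give 6 π electrons. That satisfies 4n+2 with n=1, so it is aromatic (benzene ring).
The 5-membered ring has three sp³ carbons, so it is not fully conjugated — not aromatic (cyclopentane ring).
The fused 6/5-membered bicyclic (with one N–H) is a single π system with 9 sp² atoms and 10 π electrons from ring double bonds plus a heteroatom lone pair. 10 = 4(2)+2, so the system is aromatic and both rings count as aromatic (indole).
6 of the 7 rings are aromatic. Total: 6.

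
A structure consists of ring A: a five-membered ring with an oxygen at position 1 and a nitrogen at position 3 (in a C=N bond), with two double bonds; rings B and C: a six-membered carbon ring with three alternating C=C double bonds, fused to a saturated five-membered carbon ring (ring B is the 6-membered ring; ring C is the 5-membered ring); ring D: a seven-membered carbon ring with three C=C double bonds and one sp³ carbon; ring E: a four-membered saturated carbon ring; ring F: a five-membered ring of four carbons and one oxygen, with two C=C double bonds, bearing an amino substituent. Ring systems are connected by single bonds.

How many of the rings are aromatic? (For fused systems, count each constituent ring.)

3

Ring A is fully conjugated (every ring atom contributes a p orbital); 2 ring double bonds (4 π electrons) plus a heteroatom lone pair (2) give 6 π electrons. Since 6 = 4n+2 (n=1), ring A is aromatic (oxazole).
Ring B has a continuous p-orbital overlap around the ring; 3 ring double bonds give 6 π electrons. That satisfies 4n+2 with n=1, so ring B is aromatic (benzene ring).
Ring C has three sp³ carbons, so it is not fully conjugated — not aromatic (cyclopentane ring).
Ring D has one sp³ carbon, so it is not fully conjugated — not aromatic (cycloheptatriene).
Ring E has only sp³ atoms, so it is not fully conjugated — not aromatic (cyclobutane).
Ring F is planar and fully conjugated; 2 ring double bonds (4 π electrons) plus a heteroatom lone pair (2) give 6 π electrons. Since 6 = 4n+2 (n=1), ring F is aromatic (furan).
Aromatic: A, B, F. Total: 3.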